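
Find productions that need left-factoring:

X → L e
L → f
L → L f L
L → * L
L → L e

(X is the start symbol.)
Yes, L has productions with common prefix 'L'

Left-factoring is needed when two productions for the same non-terminal
share a common prefix on the right-hand side.

Productions for L:
  L → f
  L → L f L
  L → * L
  L → L e

Found common prefix 'L' in productions for L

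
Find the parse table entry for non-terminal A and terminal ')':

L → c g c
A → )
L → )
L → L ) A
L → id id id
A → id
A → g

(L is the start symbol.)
To find M[A, ')'], we find productions for A where ')' is in the predict set (PREDICT(N → α) = (FIRST(α) \ {ε}) ∪ (FOLLOW(N) if α ⇒* ε)).

A → ): PREDICT = { ')' }
  ')' is in predict set, so this production goes in M[A, ')']
A → id: PREDICT = { 'id' }
A → g: PREDICT = { 'g' }

M[A, ')'] = A → )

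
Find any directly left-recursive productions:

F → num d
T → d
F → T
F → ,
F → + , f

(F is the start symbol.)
F → num d: starts with num
T → d: starts with d
F → T: starts with T
F → ,: starts with ','
F → + , f: starts with '+'

No direct left recursion found.

Answer: No direct left recursion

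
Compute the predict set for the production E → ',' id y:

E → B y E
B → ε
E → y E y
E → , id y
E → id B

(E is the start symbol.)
PREDICT(E → ',' id y) = (FIRST(RHS) \ {ε}) ∪ (FOLLOW(E) if ε ∈ FIRST(RHS), i.e. RHS ⇒* ε)
FIRST(',' id y) = { ',' }
ε ∉ FIRST(',' id y), so FOLLOW(E) is not added.
PREDICT(E → ',' id y) = { ',' }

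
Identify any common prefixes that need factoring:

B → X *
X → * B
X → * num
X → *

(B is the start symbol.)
Yes, X has productions with common prefix '*'

Left-factoring is needed when two productions for the same non-terminal
share a common prefix on the right-hand side.

Productions for X:
  X → * B
  X → * num
  X → *

Found common prefix '*' in productions for X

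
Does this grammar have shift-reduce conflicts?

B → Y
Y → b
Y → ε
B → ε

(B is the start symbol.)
A shift-reduce conflict occurs when an LR(0) state has both:
  - a complete (reduce) item [A → α .] (dot at the end), and
  - a shift item [B → β . c γ] (dot before a terminal).

Augment with B' → B and build the canonical LR(0) collection (I0 = CLOSURE({[B' → . B]}), then GOTO on every symbol after a dot until no new states appear). It has 4 states:
  I0: { [B → . Y], [B → .], [B' → . B], [Y → . b], [Y → .] }  — shift, 2 reduces
  I1: { [B' → B .] }  — accept
  I2: { [B → Y .] }  — reduce
  I3: { [Y → b .] }  — reduce

I0 contains reduce items [B → .], [Y → .] and shift item [Y → . b] — shift-reduce conflict.

Answer: Yes — I0: [B → .] vs [Y → . b]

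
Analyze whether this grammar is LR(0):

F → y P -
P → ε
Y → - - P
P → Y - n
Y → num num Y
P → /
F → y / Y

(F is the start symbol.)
Augment with F' → F and build the canonical LR(0) collection (I0 = CLOSURE({[F' → . F]}), then GOTO on every symbol after a dot until no new states appear). It has 17 states:
  I0: { [F → . y / Y], [F → . y P -], [F' → . F] }  — shift
  I1: { [F' → F .] }  — accept
  I2: { [F → y . / Y], [F → y . P -], [P → . /], [P → . Y - n], [P → .], [Y → . - - P], [Y → . num num Y] }  — shift, reduce
  I3: { [Y → - . - P] }  — shift
  I4: { [F → y / . Y], [P → / .], [Y → . - - P], [Y → . num num Y] }  — shift, reduce
  I5: { [F → y P . -] }  — shift
  I6: { [P → Y . - n] }  — shift
  I7: { [Y → num . num Y] }  — shift
  I8: { [Y → . - - P], [Y → . num num Y], [Y → num num . Y] }  — shift
  I9: { [Y → num num Y .] }  — reduce
  I10: { [P → Y - . n] }  — shift
  I11: { [P → Y - n .] }  — reduce
  I12: { [F → y P - .] }  — reduce
  I13: { [F → y / Y .] }  — reduce
  I14: { [P → . /], [P → . Y - n], [P → .], [Y → - - . P], [Y → . - - P], [Y → . num num Y] }  — shift, reduce
  I15: { [P → / .] }  — reduce
  I16: { [Y → - - P .] }  — reduce

Conflict in state I2:
  Shift-reduce conflict between [P → .] and [F → y . / Y]
So the grammar is NOT LR(0).

Answer: No. Shift-reduce conflict between [P → .] and [F → y . / Y]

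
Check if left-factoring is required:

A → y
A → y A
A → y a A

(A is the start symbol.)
Left-factoring is needed when two productions for the same non-terminal
share a common prefix on the right-hand side.

Productions for A:
  A → y
  A → y A
  A → y a A

Found common prefix 'y' in productions for A

Answer: Yes, A has productions with common prefix 'y'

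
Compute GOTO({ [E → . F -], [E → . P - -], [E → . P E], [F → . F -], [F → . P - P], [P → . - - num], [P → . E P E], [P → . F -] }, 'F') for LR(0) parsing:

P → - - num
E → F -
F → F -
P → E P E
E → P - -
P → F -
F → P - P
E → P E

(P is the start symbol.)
GOTO(I, 'F') = CLOSURE({ [A → αX.β] : [A → α.Xβ] ∈ I, X = 'F' })

Items with dot before 'F', with the dot advanced:
  [E → . F -] → [E → F . -]
  [F → . F -] → [F → F . -]
  [P → . F -] → [P → F . -]
Closure adds nothing (no advanced item has the dot before a non-terminal).

GOTO = { [E → F . -], [F → F . -], [P → F . -] }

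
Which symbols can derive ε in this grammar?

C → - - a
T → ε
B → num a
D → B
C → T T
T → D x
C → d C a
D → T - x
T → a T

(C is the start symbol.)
{ 'C', 'T' }

A non-terminal is nullable if it can derive ε (the empty string): either it has an ε-production, or it has a production whose right-hand side consists entirely of nullable non-terminals.

ε-productions: T → ε
So T is immediately nullable.
C → T T: every symbol on the right is nullable, so C is nullable too.
No further non-terminal can be added: every production for the remaining non-terminals contains a terminal or a non-nullable non-terminal.
Nullable = { 'C', 'T' }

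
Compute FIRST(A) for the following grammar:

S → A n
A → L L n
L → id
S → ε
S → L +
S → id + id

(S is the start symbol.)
{ 'id' }

FIRST sets of the other non-terminals involved (by the same procedure, iterated to a fixed point):
  FIRST(L) = { 'id' }

From A → L L n:
  - L is a non-terminal: add FIRST(L) \ {ε} = { 'id' }
    L is not nullable, so stop

Collecting: FIRST(A) = { 'id' }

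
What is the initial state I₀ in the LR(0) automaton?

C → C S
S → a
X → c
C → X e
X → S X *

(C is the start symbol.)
{ [C → . C S], [C → . X e], [C' → . C], [S → . a], [X → . S X *], [X → . c] }

First, augment the grammar with C' → C
I₀ = CLOSURE({ [C' → . C] }):
  [C' → . C] has the dot before C: add [C → . C S], [C → . X e]
  [C → . X e] has the dot before X: add [X → . c], [X → . S X *]
  [X → . S X *] has the dot before S: add [S → . a]
No further items can be added.

I₀ = { [C → . C S], [C → . X e], [C' → . C], [S → . a], [X → . S X *], [X → . c] }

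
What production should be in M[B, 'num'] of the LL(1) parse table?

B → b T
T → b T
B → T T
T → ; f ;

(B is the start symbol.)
Empty (error entry)

To find M[B, 'num'], we find productions for B where 'num' is in the predict set (PREDICT(N → α) = (FIRST(α) \ {ε}) ∪ (FOLLOW(N) if α ⇒* ε)).

Relevant sets:
  FIRST(T) = { ';', 'b' }

B → b T: PREDICT = { 'b' }
B → T T: PREDICT = { ';', 'b' }

M[B, 'num'] is empty (no production applies)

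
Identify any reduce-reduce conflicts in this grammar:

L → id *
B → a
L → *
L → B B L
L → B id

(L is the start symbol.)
A reduce-reduce conflict occurs when an LR(0) state has two complete items [A → α .] and [B → β .] — both call for a reduction, and with no lookahead the parser cannot choose between them.

Augment with L' → L and build the canonical LR(0) collection (I0 = CLOSURE({[L' → . L]}), then GOTO on every symbol after a dot until no new states appear). It has 10 states:
  I0: { [B → . a], [L → . *], [L → . B B L], [L → . B id], [L → . id *], [L' → . L] }  — shift
  I1: { [L → * .] }  — reduce
  I2: { [B → . a], [L → B . B L], [L → B . id] }  — shift
  I3: { [L' → L .] }  — accept
  I4: { [B → a .] }  — reduce
  I5: { [L → id . *] }  — shift
  I6: { [L → id * .] }  — reduce
  I7: { [B → . a], [L → . *], [L → . B B L], [L → . B id], [L → . id *], [L → B B . L] }  — shift
  I8: { [L → B id .] }  — reduce
  I9: { [L → B B L .] }  — reduce

No state contains more than one complete item.

Answer: No reduce-reduce conflicts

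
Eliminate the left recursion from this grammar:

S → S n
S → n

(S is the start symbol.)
S → n S'
S' → n S'
S' → ε

S is directly left-recursive. The standard transformation for
  A → A α₁ | ... | A α_m | β₁ | ... | β_n
is
  A  → β₁ A' | ... | β_n A'
  A' → α₁ A' | ... | α_m A' | ε

S → n becomes S → n S'
S → S n becomes S' → n S'
Add S' → ε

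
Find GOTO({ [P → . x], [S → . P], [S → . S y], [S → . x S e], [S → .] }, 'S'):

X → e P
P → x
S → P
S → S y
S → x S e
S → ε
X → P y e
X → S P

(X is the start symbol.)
{ [S → S . y] }

GOTO(I, 'S') = CLOSURE({ [A → αX.β] : [A → α.Xβ] ∈ I, X = 'S' })

Items with dot before 'S', with the dot advanced:
  [S → . S y] → [S → S . y]
Closure adds nothing (no advanced item has the dot before a non-terminal).

GOTO = { [S → S . y] }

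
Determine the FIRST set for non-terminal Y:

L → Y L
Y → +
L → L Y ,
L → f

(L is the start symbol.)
To compute FIRST(Y), examine every production with Y on the left-hand side, reading each right-hand side left to right until a non-nullable symbol is reached.

From Y → +:
  - '+' is a terminal: add '+' and stop

Collecting: FIRST(Y) = { '+' }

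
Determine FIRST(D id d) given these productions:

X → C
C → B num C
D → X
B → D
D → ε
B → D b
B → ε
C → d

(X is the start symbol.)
FIRST sets of the non-terminals involved (from the grammar, by fixed-point iteration):
  FIRST(D) = { 'b', 'd', 'num', ε }

To compute FIRST(D id d), process the symbols left to right:
Symbol D is a non-terminal. Add FIRST(D) \ {ε} = { 'b', 'd', 'num' }
D is nullable (ε ∈ FIRST(D)), continue to the next symbol.
Symbol id is a terminal. Add 'id' and stop.
FIRST(D id d) = { 'b', 'd', 'id', 'num' }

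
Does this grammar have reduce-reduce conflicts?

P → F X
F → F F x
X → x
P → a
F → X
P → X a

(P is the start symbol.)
Yes — I8: [F → X .] vs [P → F X .]; I10: [F → F F x .] vs [X → x .]

A reduce-reduce conflict occurs when an LR(0) state has two complete items [A → α .] and [B → β .] — both call for a reduction, and with no lookahead the parser cannot choose between them.

Augment with P' → P and build the canonical LR(0) collection (I0 = CLOSURE({[P' → . P]}), then GOTO on every symbol after a dot until no new states appear). It has 11 states:
  I0: { [F → . F F x], [F → . X], [P → . F X], [P → . X a], [P → . a], [P' → . P], [X → . x] }  — shift
  I1: { [F → . F F x], [F → . X], [F → F . F x], [P → F . X], [X → . x] }  — shift
  I2: { [P' → P .] }  — accept
  I3: { [F → X .], [P → X . a] }  — shift, reduce
  I4: { [P → a .] }  — reduce
  I5: { [X → x .] }  — reduce
  I6: { [P → X a .] }  — reduce
  I7: { [F → . F F x], [F → . X], [F → F . F x], [F → F F . x], [X → . x] }  — shift
  I8: { [F → X .], [P → F X .] }  — 2 reduces
  I9: { [F → X .] }  — reduce
  I10: { [F → F F x .], [X → x .] }  — 2 reduces

I8 contains complete items [F → X .], [P → F X .] — reduce-reduce conflict.
I10 contains complete items [F → F F x .], [X → x .] — reduce-reduce conflict.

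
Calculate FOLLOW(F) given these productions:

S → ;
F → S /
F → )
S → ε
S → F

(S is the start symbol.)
{ $, '/' }

To compute FOLLOW(F), find every occurrence of F on a right-hand side N → α F β: add FIRST(β) \ {ε}, and if β is empty or nullable also add FOLLOW(N). Iterate to a fixed point.

In S → F: F is at the end, add FOLLOW(S)

The FOLLOW sets referred to above (computed the same way, to a fixed point):
  FOLLOW(S) = { $, '/' }

Taking the union: FOLLOW(F) = { $, '/' }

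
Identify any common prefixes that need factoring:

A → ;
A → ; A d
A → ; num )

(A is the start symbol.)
Yes, A has productions with common prefix ';'

Left-factoring is needed when two productions for the same non-terminal
share a common prefix on the right-hand side.

Productions for A:
  A → ;
  A → ; A d
  A → ; num )

Found common prefix ';' in productions for A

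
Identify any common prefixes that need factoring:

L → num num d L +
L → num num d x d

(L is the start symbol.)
Yes, L has productions with common prefix 'num num d'

Left-factoring is needed when two productions for the same non-terminal
share a common prefix on the right-hand side.

Productions for L:
  L → num num d L +
  L → num num d x d

Found common prefix 'num num d' in productions for L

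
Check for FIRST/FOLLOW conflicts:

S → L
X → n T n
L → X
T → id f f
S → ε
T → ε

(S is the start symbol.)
Nullable non-terminals: S, T.
FIRST sets used below: FIRST(L) = { 'n' }

S: nullable alternative(s) S → ε; FOLLOW(S) = { $ }
  S → L: FIRST \ {ε} = { 'n' } — disjoint from FOLLOW(S)
  S → ε: FIRST \ {ε} = { } — this is the only nullable alternative, skip

T: nullable alternative(s) T → ε; FOLLOW(T) = { 'n' }
  T → id f f: FIRST \ {ε} = { 'id' } — disjoint from FOLLOW(T)
  T → ε: FIRST \ {ε} = { } — this is the only nullable alternative, skip

L, X have no nullable alternative, so no FIRST/FOLLOW check is needed there.

No FIRST/FOLLOW conflicts found.

Answer: No FIRST/FOLLOW conflicts.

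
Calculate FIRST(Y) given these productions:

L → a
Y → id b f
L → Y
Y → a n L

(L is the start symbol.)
{ 'a', 'id' }

To compute FIRST(Y), examine every production with Y on the left-hand side, reading each right-hand side left to right until a non-nullable symbol is reached.

From Y → id b f:
  - id is a terminal: add 'id' and stop
From Y → a n L:
  - a is a terminal: add 'a' and stop

Collecting: FIRST(Y) = { 'a', 'id' }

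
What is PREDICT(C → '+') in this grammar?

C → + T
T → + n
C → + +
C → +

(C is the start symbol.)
PREDICT(C → '+') = (FIRST(RHS) \ {ε}) ∪ (FOLLOW(C) if ε ∈ FIRST(RHS), i.e. RHS ⇒* ε)
FIRST('+') = { '+' }
ε ∉ FIRST('+'), so FOLLOW(C) is not added.
PREDICT(C → '+') = { '+' }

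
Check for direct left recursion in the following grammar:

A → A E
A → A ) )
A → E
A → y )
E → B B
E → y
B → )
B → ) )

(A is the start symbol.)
Yes, A is left-recursive

Direct left recursion occurs when N → N α for some non-terminal N (the right-hand side begins with the left-hand side itself).

A → A E: LEFT RECURSIVE (starts with A)
A → A ) ): LEFT RECURSIVE (starts with A)
A → E: starts with E
A → y ): starts with y
E → B B: starts with B
E → y: starts with y
B → ): starts with ')'
B → ) ): starts with ')'

The grammar has direct left recursion on: A.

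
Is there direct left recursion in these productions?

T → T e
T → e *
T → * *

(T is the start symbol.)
Direct left recursion occurs when N → N α for some non-terminal N (the right-hand side begins with the left-hand side itself).

T → T e: LEFT RECURSIVE (starts with T)
T → e *: starts with e
T → * *: starts with '*'

The grammar has direct left recursion on: T.

Answer: Yes, T is left-recursive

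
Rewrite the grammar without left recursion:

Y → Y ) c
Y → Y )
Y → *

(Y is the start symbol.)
Y → * Y'
Y' → ) c Y'
Y' → ) Y'
Y' → ε

Y is directly left-recursive. The standard transformation for
  A → A α₁ | ... | A α_m | β₁ | ... | β_n
is
  A  → β₁ A' | ... | β_n A'
  A' → α₁ A' | ... | α_m A' | ε

Y → * becomes Y → * Y'
Y → Y ) c becomes Y' → ) c Y'
Y → Y ) becomes Y' → ) Y'
Add Y' → ε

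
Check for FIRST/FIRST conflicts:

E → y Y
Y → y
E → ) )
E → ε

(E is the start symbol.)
Productions for E:
  E → y Y: FIRST = { 'y' }
  E → ) ): FIRST = { ')' }
  E → ε: FIRST = { ε }
Y has only one production, so no FIRST/FIRST conflict is possible there.

All alternatives of each non-terminal have pairwise disjoint FIRST sets.

Answer: No FIRST/FIRST conflicts.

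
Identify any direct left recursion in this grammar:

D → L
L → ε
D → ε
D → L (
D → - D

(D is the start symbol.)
No direct left recursion

D → L: starts with L
L → ε: starts with ε
D → ε: starts with ε
D → L (: starts with L
D → - D: starts with '-'

No direct left recursion found.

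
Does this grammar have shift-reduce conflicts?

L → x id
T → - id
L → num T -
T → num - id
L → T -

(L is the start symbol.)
A shift-reduce conflict occurs when an LR(0) state has both:
  - a complete (reduce) item [A → α .] (dot at the end), and
  - a shift item [B → β . c γ] (dot before a terminal).

Augment with L' → L and build the canonical LR(0) collection (I0 = CLOSURE({[L' → . L]}), then GOTO on every symbol after a dot until no new states appear). It has 16 states:
  I0: { [L → . T -], [L → . num T -], [L → . x id], [L' → . L], [T → . - id], [T → . num - id] }  — shift
  I1: { [T → - . id] }  — shift
  I2: { [L' → L .] }  — accept
  I3: { [L → T . -] }  — shift
  I4: { [L → num . T -], [T → . - id], [T → . num - id], [T → num . - id] }  — shift
  I5: { [L → x . id] }  — shift
  I6: { [L → x id .] }  — reduce
  I7: { [T → - . id], [T → num - . id] }  — shift
  I8: { [L → num T . -] }  — shift
  I9: { [T → num . - id] }  — shift
  I10: { [T → num - . id] }  — shift
  I11: { [T → num - id .] }  — reduce
  I12: { [L → num T - .] }  — reduce
  I13: { [T → - id .], [T → num - id .] }  — 2 reduces
  I14: { [L → T - .] }  — reduce
  I15: { [T → - id .] }  — reduce

No state contains both a complete item and a shift item.

Answer: No shift-reduce conflicts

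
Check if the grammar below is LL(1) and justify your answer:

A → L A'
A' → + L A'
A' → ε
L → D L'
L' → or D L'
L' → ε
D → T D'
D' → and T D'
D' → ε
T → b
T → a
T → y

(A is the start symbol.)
Yes, the grammar is LL(1).

A grammar is LL(1) if for each non-terminal N with multiple productions, the predict sets of those productions are pairwise disjoint, where PREDICT(N → α) = (FIRST(α) \ {ε}) ∪ (FOLLOW(N) if α ⇒* ε).

Relevant sets:
  FOLLOW(A') = { $ }
  FOLLOW(L') = { $, '+' }
  FOLLOW(D') = { $, '+', 'or' }

For A':
  PREDICT(A' → '+' L A') = { '+' }
  PREDICT(A' → ε) = { $ }
For L':
  PREDICT(L' → or D L') = { 'or' }
  PREDICT(L' → ε) = { $, '+' }
For D':
  PREDICT(D' → and T D') = { 'and' }
  PREDICT(D' → ε) = { $, '+', 'or' }
For T:
  PREDICT(T → b) = { 'b' }
  PREDICT(T → a) = { 'a' }
  PREDICT(T → y) = { 'y' }
A, L, D have a single production, so nothing to check there.

All predict sets are disjoint. The grammar IS LL(1).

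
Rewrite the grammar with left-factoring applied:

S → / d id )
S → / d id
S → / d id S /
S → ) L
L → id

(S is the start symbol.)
Left-factoring transforms A → αβ₁ | αβ₂ into A → αA' and A' → β₁ | β₂
(α is the longest common prefix among the alternatives). Repeat until
no nonterminal has two alternatives with a common prefix.

Round 1: S has alternatives sharing prefix '/ d id'. Introduce S': S → / d id S'
  Add: S' → )
  Add: S' → ε
  Add: S' → S /

No remaining common prefixes — done.

Resulting grammar:
S → / d id S'
S' → )
S' → ε
S' → S /
S → ) L
L → id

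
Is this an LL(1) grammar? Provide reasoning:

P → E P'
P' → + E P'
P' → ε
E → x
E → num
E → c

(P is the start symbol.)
A grammar is LL(1) if for each non-terminal N with multiple productions, the predict sets of those productions are pairwise disjoint, where PREDICT(N → α) = (FIRST(α) \ {ε}) ∪ (FOLLOW(N) if α ⇒* ε).

Relevant sets:
  FOLLOW(P') = { $ }

For P':
  PREDICT(P' → '+' E P') = { '+' }
  PREDICT(P' → ε) = { $ }
For E:
  PREDICT(E → x) = { 'x' }
  PREDICT(E → num) = { 'num' }
  PREDICT(E → c) = { 'c' }
P has a single production, so nothing to check there.

All predict sets are disjoint. The grammar IS LL(1).

Answer: Yes, the grammar is LL(1).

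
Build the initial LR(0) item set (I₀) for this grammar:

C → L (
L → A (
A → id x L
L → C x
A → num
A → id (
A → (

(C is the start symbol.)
{ [A → . (], [A → . id (], [A → . id x L], [A → . num], [C → . L (], [C' → . C], [L → . A (], [L → . C x] }

First, augment the grammar with C' → C
I₀ = CLOSURE({ [C' → . C] }):
  [C' → . C] has the dot before C: add [C → . L (]
  [C → . L (] has the dot before L: add [L → . A (], [L → . C x]
  [L → . A (] has the dot before A: add [A → . id x L], [A → . num], [A → . id (], [A → . (]
No further items can be added.

I₀ = { [A → . (], [A → . id (], [A → . id x L], [A → . num], [C → . L (], [C' → . C], [L → . A (], [L → . C x] }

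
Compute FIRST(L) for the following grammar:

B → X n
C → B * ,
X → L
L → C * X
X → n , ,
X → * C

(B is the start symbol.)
{ '*', 'n' }

To compute FIRST(L), examine every production with L on the left-hand side, reading each right-hand side left to right until a non-nullable symbol is reached.

FIRST sets of the other non-terminals involved (by the same procedure, iterated to a fixed point):
  FIRST(C) = { '*', 'n' }

From L → C * X:
  - C is a non-terminal: add FIRST(C) \ {ε} = { '*', 'n' }
    C is not nullable, so stop

Collecting: FIRST(L) = { '*', 'n' }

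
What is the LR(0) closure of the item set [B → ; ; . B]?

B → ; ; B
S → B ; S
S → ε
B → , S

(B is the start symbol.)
{ [B → . , S], [B → . ; ; B], [B → ; ; . B] }

Start with: [B → ; ; . B]
  [B → ; ; . B] has the dot before B: add [B → . ; ; B], [B → . , S]
No further items can be added.

CLOSURE = { [B → . , S], [B → . ; ; B], [B → ; ; . B] }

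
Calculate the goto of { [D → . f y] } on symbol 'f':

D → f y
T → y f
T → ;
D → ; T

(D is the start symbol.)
{ [D → f . y] }

GOTO(I, 'f') = CLOSURE({ [A → αX.β] : [A → α.Xβ] ∈ I, X = 'f' })

Items with dot before 'f', with the dot advanced:
  [D → . f y] → [D → f . y]
Closure adds nothing (no advanced item has the dot before a non-terminal).

GOTO = { [D → f . y] }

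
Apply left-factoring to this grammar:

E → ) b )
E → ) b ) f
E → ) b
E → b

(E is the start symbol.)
E → ) b E'
E' → ) E''
E'' → ε
E'' → f
E' → ε
E → b

Left-factoring transforms A → αβ₁ | αβ₂ into A → αA' and A' → β₁ | β₂
(α is the longest common prefix among the alternatives). Repeat until
no nonterminal has two alternatives with a common prefix.

Round 1: E has alternatives sharing prefix ') b'. Introduce E': E → ) b E'
  Add: E' → )
  Add: E' → ) f
  Add: E' → ε

Round 2: E' has alternatives sharing prefix ')'. Introduce E'': E' → ) E''
  Add: E'' → ε
  Add: E'' → f

No remaining common prefixes — done.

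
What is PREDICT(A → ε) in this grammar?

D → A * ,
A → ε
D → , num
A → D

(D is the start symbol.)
PREDICT(A → ε) = (FIRST(RHS) \ {ε}) ∪ (FOLLOW(A) if ε ∈ FIRST(RHS), i.e. RHS ⇒* ε)
The right-hand side is ε (FIRST(ε) = { ε }), so the predict set is FOLLOW(A) = { '*' }
PREDICT(A → ε) = { '*' }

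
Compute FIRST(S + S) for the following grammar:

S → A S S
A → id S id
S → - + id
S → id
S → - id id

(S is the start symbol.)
FIRST sets of the non-terminals involved (from the grammar, by fixed-point iteration):
  FIRST(S) = { '-', 'id' }

To compute FIRST(S + S), process the symbols left to right:
Symbol S is a non-terminal. Add FIRST(S) \ {ε} = { '-', 'id' }
S is not nullable (ε ∉ FIRST(S)), so stop here.
FIRST(S + S) = { '-', 'id' }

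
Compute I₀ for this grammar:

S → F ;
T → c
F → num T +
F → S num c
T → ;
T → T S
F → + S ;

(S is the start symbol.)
First, augment the grammar with S' → S
I₀ = CLOSURE({ [S' → . S] }):
  [S' → . S] has the dot before S: add [S → . F ;]
  [S → . F ;] has the dot before F: add [F → . num T +], [F → . S num c], [F → . + S ;]
No further items can be added.

I₀ = { [F → . + S ;], [F → . S num c], [F → . num T +], [S → . F ;], [S' → . S] }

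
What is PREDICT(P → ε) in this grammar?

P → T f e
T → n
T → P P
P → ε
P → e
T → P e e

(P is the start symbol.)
PREDICT(P → ε) = (FIRST(RHS) \ {ε}) ∪ (FOLLOW(P) if ε ∈ FIRST(RHS), i.e. RHS ⇒* ε)
The right-hand side is ε (FIRST(ε) = { ε }), so the predict set is FOLLOW(P) = { $, 'e', 'f', 'n' }
PREDICT(P → ε) = { $, 'e', 'f', 'n' }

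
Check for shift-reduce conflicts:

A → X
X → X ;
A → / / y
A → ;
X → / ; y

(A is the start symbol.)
Yes — I4: [A → X .] vs [X → X . ;]

A shift-reduce conflict occurs when an LR(0) state has both:
  - a complete (reduce) item [A → α .] (dot at the end), and
  - a shift item [B → β . c γ] (dot before a terminal).

Augment with A' → A and build the canonical LR(0) collection (I0 = CLOSURE({[A' → . A]}), then GOTO on every symbol after a dot until no new states appear). It has 10 states:
  I0: { [A → . / / y], [A → . ;], [A → . X], [A' → . A], [X → . / ; y], [X → . X ;] }  — shift
  I1: { [A → / . / y], [X → / . ; y] }  — shift
  I2: { [A → ; .] }  — reduce
  I3: { [A' → A .] }  — accept
  I4: { [A → X .], [X → X . ;] }  — shift, reduce
  I5: { [X → X ; .] }  — reduce
  I6: { [A → / / . y] }  — shift
  I7: { [X → / ; . y] }  — shift
  I8: { [X → / ; y .] }  — reduce
  I9: { [A → / / y .] }  — reduce

I4 contains reduce item [A → X .] and shift item [X → X . ;] — shift-reduce conflict.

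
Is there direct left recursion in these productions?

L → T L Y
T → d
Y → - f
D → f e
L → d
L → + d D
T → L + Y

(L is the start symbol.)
L → T L Y: starts with T
T → d: starts with d
Y → - f: starts with '-'
D → f e: starts with f
L → d: starts with d
L → + d D: starts with '+'
T → L + Y: starts with L

No direct left recursion found.

Answer: No direct left recursion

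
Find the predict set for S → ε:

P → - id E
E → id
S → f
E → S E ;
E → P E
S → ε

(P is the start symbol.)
PREDICT(S → ε) = (FIRST(RHS) \ {ε}) ∪ (FOLLOW(S) if ε ∈ FIRST(RHS), i.e. RHS ⇒* ε)
The right-hand side is ε (FIRST(ε) = { ε }), so the predict set is FOLLOW(S) = { '-', 'f', 'id' }
PREDICT(S → ε) = { '-', 'f', 'id' }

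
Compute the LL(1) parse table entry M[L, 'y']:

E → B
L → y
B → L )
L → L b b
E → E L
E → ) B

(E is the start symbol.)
To find M[L, 'y'], we find productions for L where 'y' is in the predict set (PREDICT(N → α) = (FIRST(α) \ {ε}) ∪ (FOLLOW(N) if α ⇒* ε)).

Relevant sets:
  FIRST(L) = { 'y' }

L → y: PREDICT = { 'y' }
  'y' is in predict set, so this production goes in M[L, 'y']
L → L b b: PREDICT = { 'y' }
  'y' is in predict set, so this production goes in M[L, 'y']

M[L, 'y'] = L → y, L → L b b  (a multiply-defined cell — the grammar is not LL(1))

Answer: L → y, L → L b b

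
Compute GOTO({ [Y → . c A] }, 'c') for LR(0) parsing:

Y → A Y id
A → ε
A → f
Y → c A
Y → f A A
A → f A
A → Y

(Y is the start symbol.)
GOTO(I, 'c') = CLOSURE({ [A → αX.β] : [A → α.Xβ] ∈ I, X = 'c' })

Items with dot before 'c', with the dot advanced:
  [Y → . c A] → [Y → c . A]
Closure of the advanced items:
  [Y → c . A] has the dot before A: add [A → .], [A → . f], [A → . f A], [A → . Y]
  [A → . Y] has the dot before Y: add [Y → . A Y id], [Y → . c A], [Y → . f A A]

GOTO = { [A → . Y], [A → . f A], [A → . f], [A → .], [Y → . A Y id], [Y → . c A], [Y → . f A A], [Y → c . A] }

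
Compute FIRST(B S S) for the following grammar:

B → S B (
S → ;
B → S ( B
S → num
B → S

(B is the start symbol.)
{ ';', 'num' }

FIRST sets of the non-terminals involved (from the grammar, by fixed-point iteration):
  FIRST(B) = { ';', 'num' }

To compute FIRST(B S S), process the symbols left to right:
Symbol B is a non-terminal. Add FIRST(B) \ {ε} = { ';', 'num' }
B is not nullable (ε ∉ FIRST(B)), so stop here.
FIRST(B S S) = { ';', 'num' }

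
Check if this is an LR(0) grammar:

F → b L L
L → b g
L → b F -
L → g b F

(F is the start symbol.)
Yes, the grammar is LR(0)

A grammar is LR(0) if no state in the canonical LR(0) collection has:
  - both a shift item (dot before a terminal) and a complete item (shift-reduce conflict), or
  - two or more complete items (reduce-reduce conflict; the accept item [F' → F .] counts as a complete item here).

Augment with F' → F and build the canonical LR(0) collection (I0 = CLOSURE({[F' → . F]}), then GOTO on every symbol after a dot until no new states appear). It has 12 states:
  I0: { [F → . b L L], [F' → . F] }  — shift
  I1: { [F' → F .] }  — accept
  I2: { [F → b . L L], [L → . b F -], [L → . b g], [L → . g b F] }  — shift
  I3: { [F → b L . L], [L → . b F -], [L → . b g], [L → . g b F] }  — shift
  I4: { [F → . b L L], [L → b . F -], [L → b . g] }  — shift
  I5: { [L → g . b F] }  — shift
  I6: { [F → . b L L], [L → g b . F] }  — shift
  I7: { [L → g b F .] }  — reduce
  I8: { [L → b F . -] }  — shift
  I9: { [L → b g .] }  — reduce
  I10: { [L → b F - .] }  — reduce
  I11: { [F → b L L .] }  — reduce

Every state is either a pure shift/goto state or contains exactly one complete item and nothing to shift — no conflicts. The grammar is LR(0).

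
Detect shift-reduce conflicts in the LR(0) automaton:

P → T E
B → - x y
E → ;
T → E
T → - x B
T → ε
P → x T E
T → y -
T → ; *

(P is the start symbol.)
Yes — I0: [T → .] vs [E → . ;]; I2: [E → ; .] vs [T → ; . *]; I6: [T → .] vs [E → . ;]

A shift-reduce conflict occurs when an LR(0) state has both:
  - a complete (reduce) item [A → α .] (dot at the end), and
  - a shift item [B → β . c γ] (dot before a terminal).

Augment with P' → P and build the canonical LR(0) collection (I0 = CLOSURE({[P' → . P]}), then GOTO on every symbol after a dot until no new states appear). It has 19 states:
  I0: { [E → . ;], [P → . T E], [P → . x T E], [P' → . P], [T → . - x B], [T → . ; *], [T → . E], [T → . y -], [T → .] }  — shift, reduce
  I1: { [T → - . x B] }  — shift
  I2: { [E → ; .], [T → ; . *] }  — shift, reduce
  I3: { [T → E .] }  — reduce
  I4: { [P' → P .] }  — accept
  I5: { [E → . ;], [P → T . E] }  — shift
  I6: { [E → . ;], [P → x . T E], [T → . - x B], [T → . ; *], [T → . E], [T → . y -], [T → .] }  — shift, reduce
  I7: { [T → y . -] }  — shift
  I8: { [T → y - .] }  — reduce
  I9: { [E → . ;], [P → x T . E] }  — shift
  I10: { [E → ; .] }  — reduce
  I11: { [P → x T E .] }  — reduce
  I12: { [P → T E .] }  — reduce
  I13: { [T → ; * .] }  — reduce
  I14: { [B → . - x y], [T → - x . B] }  — shift
  I15: { [B → - . x y] }  — shift
  I16: { [T → - x B .] }  — reduce
  I17: { [B → - x . y] }  — shift
  I18: { [B → - x y .] }  — reduce

I0 contains reduce item [T → .] and shift items [E → . ;], [P → . x T E], [T → . - x B], [T → . ; *], [T → . y -] — shift-reduce conflict.
I2 contains reduce item [E → ; .] and shift item [T → ; . *] — shift-reduce conflict.
I6 contains reduce item [T → .] and shift items [E → . ;], [T → . - x B], [T → . ; *], [T → . y -] — shift-reduce conflict.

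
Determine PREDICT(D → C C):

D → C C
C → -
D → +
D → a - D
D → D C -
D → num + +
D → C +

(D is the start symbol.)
{ '-' }

PREDICT(D → C C) = (FIRST(RHS) \ {ε}) ∪ (FOLLOW(D) if ε ∈ FIRST(RHS), i.e. RHS ⇒* ε)
FIRST(C) = { '-' }
FIRST(C C) = { '-' }
ε ∉ FIRST(C C), so FOLLOW(D) is not added.
PREDICT(D → C C) = { '-' }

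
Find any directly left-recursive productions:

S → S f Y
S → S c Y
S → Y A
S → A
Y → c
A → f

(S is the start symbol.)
Direct left recursion occurs when N → N α for some non-terminal N (the right-hand side begins with the left-hand side itself).

S → S f Y: LEFT RECURSIVE (starts with S)
S → S c Y: LEFT RECURSIVE (starts with S)
S → Y A: starts with Y
S → A: starts with A
Y → c: starts with c
A → f: starts with f

The grammar has direct left recursion on: S.

Answer: Yes, S is left-recursive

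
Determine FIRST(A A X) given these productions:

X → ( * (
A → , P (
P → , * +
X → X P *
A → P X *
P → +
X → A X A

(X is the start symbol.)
FIRST sets of the non-terminals involved (from the grammar, by fixed-point iteration):
  FIRST(A) = { '+', ',' }

To compute FIRST(A A X), process the symbols left to right:
Symbol A is a non-terminal. Add FIRST(A) \ {ε} = { '+', ',' }
A is not nullable (ε ∉ FIRST(A)), so stop here.
FIRST(A A X) = { '+', ',' }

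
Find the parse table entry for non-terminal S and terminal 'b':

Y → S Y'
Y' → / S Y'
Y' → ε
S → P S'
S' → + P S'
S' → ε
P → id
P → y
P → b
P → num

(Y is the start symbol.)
S → P S'

To find M[S, 'b'], we find productions for S where 'b' is in the predict set (PREDICT(N → α) = (FIRST(α) \ {ε}) ∪ (FOLLOW(N) if α ⇒* ε)).

Relevant sets:
  FIRST(P) = { 'b', 'id', 'num', 'y' }

S → P S': PREDICT = { 'b', 'id', 'num', 'y' }
  'b' is in predict set, so this production goes in M[S, 'b']

M[S, 'b'] = S → P S'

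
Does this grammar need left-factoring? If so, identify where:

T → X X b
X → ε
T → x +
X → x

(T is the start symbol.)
Left-factoring is needed when two productions for the same non-terminal
share a common prefix on the right-hand side.

Productions for T:
  T → X X b
  T → x +
Productions for X:
  X → ε
  X → x

No common prefixes found.

Answer: No, left-factoring is not needed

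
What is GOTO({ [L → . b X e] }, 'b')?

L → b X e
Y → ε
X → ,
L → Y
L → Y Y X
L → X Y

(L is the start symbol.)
{ [L → b . X e], [X → . ,] }

GOTO(I, 'b') = CLOSURE({ [A → αX.β] : [A → α.Xβ] ∈ I, X = 'b' })

Items with dot before 'b', with the dot advanced:
  [L → . b X e] → [L → b . X e]
Closure of the advanced items:
  [L → b . X e] has the dot before X: add [X → . ,]

GOTO = { [L → b . X e], [X → . ,] }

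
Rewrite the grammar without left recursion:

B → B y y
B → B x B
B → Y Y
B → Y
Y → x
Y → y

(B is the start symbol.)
B → Y Y B'
B → Y B'
B' → y y B'
B' → x B B'
B' → ε
Y → x
Y → y

B is directly left-recursive. The standard transformation for
  A → A α₁ | ... | A α_m | β₁ | ... | β_n
is
  A  → β₁ A' | ... | β_n A'
  A' → α₁ A' | ... | α_m A' | ε

B → Y Y becomes B → Y Y B'
B → Y becomes B → Y B'
B → B y y becomes B' → y y B'
B → B x B becomes B' → x B B'
Add B' → ε

Productions for other non-terminals are unchanged:
  Y → x
  Y → y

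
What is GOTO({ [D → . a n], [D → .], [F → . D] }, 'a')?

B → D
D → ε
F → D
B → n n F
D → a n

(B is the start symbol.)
{ [D → a . n] }

GOTO(I, 'a') = CLOSURE({ [A → αX.β] : [A → α.Xβ] ∈ I, X = 'a' })

Items with dot before 'a', with the dot advanced:
  [D → . a n] → [D → a . n]
Closure adds nothing (no advanced item has the dot before a non-terminal).

GOTO = { [D → a . n] }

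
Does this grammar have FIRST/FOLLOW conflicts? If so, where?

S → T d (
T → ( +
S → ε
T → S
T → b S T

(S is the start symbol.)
Yes. S → T d '(' with FOLLOW(S) on { '(', 'b', 'd' }

A FIRST/FOLLOW conflict occurs when a non-terminal N has a nullable alternative N → β (β ⇒* ε) and another alternative N → α with FIRST(α) ∩ FOLLOW(N) ≠ ∅: on such a lookahead the parser cannot decide between expanding α and letting N vanish via β.

Nullable non-terminals: S, T.
FIRST sets used below: FIRST(T) = { '(', 'b', 'd', ε }, FIRST(S) = { '(', 'b', 'd', ε }

S: nullable alternative(s) S → ε; FOLLOW(S) = { $, '(', 'b', 'd' }
  S → T d (: FIRST \ {ε} = { '(', 'b', 'd' } — overlaps FOLLOW(S) on { '(', 'b', 'd' }: CONFLICT
  S → ε: FIRST \ {ε} = { } — this is the only nullable alternative, skip

T: nullable alternative(s) T → S; FOLLOW(T) = { 'd' }
  T → ( +: FIRST \ {ε} = { '(' } — disjoint from FOLLOW(T)
  T → S: FIRST \ {ε} = { '(', 'b', 'd' } — this is the only nullable alternative, skip
  T → b S T: FIRST \ {ε} = { 'b' } — disjoint from FOLLOW(T)

So the grammar has 1 FIRST/FOLLOW conflict (marked CONFLICT above).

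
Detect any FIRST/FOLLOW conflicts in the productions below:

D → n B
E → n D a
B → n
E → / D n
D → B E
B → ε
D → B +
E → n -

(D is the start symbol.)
A FIRST/FOLLOW conflict occurs when a non-terminal N has a nullable alternative N → β (β ⇒* ε) and another alternative N → α with FIRST(α) ∩ FOLLOW(N) ≠ ∅: on such a lookahead the parser cannot decide between expanding α and letting N vanish via β.

Nullable non-terminals: B.

B: nullable alternative(s) B → ε; FOLLOW(B) = { $, '+', '/', 'a', 'n' }
  B → n: FIRST \ {ε} = { 'n' } — overlaps FOLLOW(B) on { 'n' }: CONFLICT
  B → ε: FIRST \ {ε} = { } — this is the only nullable alternative, skip

D, E have no nullable alternative, so no FIRST/FOLLOW check is needed there.

So the grammar has 1 FIRST/FOLLOW conflict (marked CONFLICT above).

Answer: Yes. B → n with FOLLOW(B) on { 'n' }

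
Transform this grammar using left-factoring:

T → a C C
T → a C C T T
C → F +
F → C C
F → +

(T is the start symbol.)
T → a C C T'
T' → ε
T' → T T
C → F +
F → C C
F → +

Left-factoring transforms A → αβ₁ | αβ₂ into A → αA' and A' → β₁ | β₂
(α is the longest common prefix among the alternatives). Repeat until
no nonterminal has two alternatives with a common prefix.

Round 1: T has alternatives sharing prefix 'a C C'. Introduce T': T → a C C T'
  Add: T' → ε
  Add: T' → T T

No remaining common prefixes — done.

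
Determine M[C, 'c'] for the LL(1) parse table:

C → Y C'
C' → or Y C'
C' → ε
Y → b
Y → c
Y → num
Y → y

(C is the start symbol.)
C → Y C'

To find M[C, 'c'], we find productions for C where 'c' is in the predict set (PREDICT(N → α) = (FIRST(α) \ {ε}) ∪ (FOLLOW(N) if α ⇒* ε)).

Relevant sets:
  FIRST(Y) = { 'b', 'c', 'num', 'y' }

C → Y C': PREDICT = { 'b', 'c', 'num', 'y' }
  'c' is in predict set, so this production goes in M[C, 'c']

M[C, 'c'] = C → Y C'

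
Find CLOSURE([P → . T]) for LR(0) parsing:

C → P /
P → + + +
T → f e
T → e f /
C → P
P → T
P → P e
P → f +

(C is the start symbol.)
{ [P → . T], [T → . e f /], [T → . f e] }

To compute CLOSURE, for each item [A → α.Bβ] where B is a non-terminal, add [B → .γ] for all productions B → γ; repeat for the newly added items until nothing changes.

Start with: [P → . T]
  [P → . T] has the dot before T: add [T → . f e], [T → . e f /]
No further items can be added.

CLOSURE = { [P → . T], [T → . e f /], [T → . f e] }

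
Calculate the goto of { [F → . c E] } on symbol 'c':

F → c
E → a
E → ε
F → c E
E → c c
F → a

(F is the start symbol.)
GOTO(I, 'c') = CLOSURE({ [A → αX.β] : [A → α.Xβ] ∈ I, X = 'c' })

Items with dot before 'c', with the dot advanced:
  [F → . c E] → [F → c . E]
Closure of the advanced items:
  [F → c . E] has the dot before E: add [E → . a], [E → .], [E → . c c]

GOTO = { [E → . a], [E → . c c], [E → .], [F → c . E] }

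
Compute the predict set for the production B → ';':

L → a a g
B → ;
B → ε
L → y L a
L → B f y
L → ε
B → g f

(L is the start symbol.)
PREDICT(B → ';') = (FIRST(RHS) \ {ε}) ∪ (FOLLOW(B) if ε ∈ FIRST(RHS), i.e. RHS ⇒* ε)
FIRST(';') = { ';' }
ε ∉ FIRST(';'), so FOLLOW(B) is not added.
PREDICT(B → ';') = { ';' }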